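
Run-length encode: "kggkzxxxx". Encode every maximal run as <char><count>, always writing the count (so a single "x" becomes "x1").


String: "kggkzxxxx"
Scanning for consecutive runs:
  'k' x 1
  'g' x 2
  'k' x 1
  'z' x 1
  'x' x 4
RLE = "k1g2k1z1x4"


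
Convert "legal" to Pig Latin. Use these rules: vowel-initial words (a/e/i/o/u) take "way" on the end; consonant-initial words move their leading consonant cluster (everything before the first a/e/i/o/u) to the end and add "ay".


Word: "legal"
Starts with consonant(s) → move to end, add 'ay'
Consonant cluster: "l"
Pig Latin = "egallay"


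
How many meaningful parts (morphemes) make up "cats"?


Word: "cats"
Morphemes: cat / -s
Each morpheme carries meaning
= 2 morphemes


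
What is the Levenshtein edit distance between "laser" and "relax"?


Word 1: "laser" (length 5)
Word 2: "relax" (length 5)
One optimal edit sequence (insert/delete/substitute each cost 1):
  1. substitute 'l' -> 'r'  (+1)
  2. substitute 'a' -> 'e'  (+1)
  3. substitute 's' -> 'l'  (+1)
  4. substitute 'e' -> 'a'  (+1)
  5. substitute 'r' -> 'x'  (+1)
Total edit operations: 5
Edit distance = 5


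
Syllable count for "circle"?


Word: "circle"
Syllable breakdown: cir / cle
Counting: 2 parts
= 2 syllables


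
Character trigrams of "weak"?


Word: "weak" (length 4)
Number of trigrams = 4 - 3 + 1 = 2
  Position 0: "wea"
  Position 1: "eak"
Trigrams = "wea", "eak"


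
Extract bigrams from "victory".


Word: "victory" (length 7)
Number of bigrams = 7 - 2 + 1 = 6
  Position 0: "vi"
  Position 1: "ic"
  Position 2: "ct"
  Position 3: "to"
  Position 4: "or"
  Position 5: "ry"
Bigrams = "vi", "ic", "ct", "to", "or", "ry"


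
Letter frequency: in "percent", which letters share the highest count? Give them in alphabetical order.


Word: "percent"
Letter counts:
  'c': 1
  'e': 2
  'n': 1
  'p': 1
  'r': 1
  't': 1
Maximum count = 2
Most frequent = 'e' (2 times each)


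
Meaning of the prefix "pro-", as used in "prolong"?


Prefix: pro-
Example: prolong (pro- + long)
Meaning = forward / in favor of


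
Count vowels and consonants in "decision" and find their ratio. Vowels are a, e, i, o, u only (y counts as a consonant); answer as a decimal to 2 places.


Word: "decision"
Vowels (a,e,i,o,u): 4
Consonants: 4
Ratio = 4/4
= 1.00


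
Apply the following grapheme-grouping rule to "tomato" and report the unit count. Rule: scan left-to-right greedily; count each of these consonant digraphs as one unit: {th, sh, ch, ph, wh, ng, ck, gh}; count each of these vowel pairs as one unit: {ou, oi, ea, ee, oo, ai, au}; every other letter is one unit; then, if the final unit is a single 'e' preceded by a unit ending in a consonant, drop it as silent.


Word: "tomato" (6 letters)
Left-to-right scan:
  (1) 't' (letter)
  (2) 'o' (letter)
  (3) 'm' (letter)
  (4) 'a' (letter)
  (5) 't' (letter)
  (6) 'o' (letter)
Units from scan: 6
Sound units = 6 units


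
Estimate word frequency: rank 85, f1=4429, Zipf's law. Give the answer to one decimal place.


Zipf's law: f(r) = f(1) / r
f(1) = 4429
f(85) = 4429 / 85
= 52.1 occurrences


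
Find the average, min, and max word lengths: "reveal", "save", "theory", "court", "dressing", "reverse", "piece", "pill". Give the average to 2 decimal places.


Lengths: "reveal"=6, "save"=4, "theory"=6, "court"=5, "dressing"=8, "reverse"=7, "piece"=5, "pill"=4
Sum = 45, Count = 8
Average = 45/8 = 5.63
= avg=5.63, min=4, max=8


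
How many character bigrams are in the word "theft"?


Word: "theft" (length 5)
Number of 2-grams = length - 2 + 1 = 5 - 2 + 1
= 4


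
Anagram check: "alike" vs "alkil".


Word 1: "alike" → sorted: aeikl
Word 2: "alkil" → sorted: aikll
Same letters? aeikl != aikll
Anagram = No


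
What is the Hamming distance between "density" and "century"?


Comparing character by character (same length = 7):
  Pos 0: 'd' vs 'c' !=
  Pos 1: 'e' vs 'e' =
  Pos 2: 'n' vs 'n' =
  Pos 3: 's' vs 't' !=
  Pos 4: 'i' vs 'u' !=
  Pos 5: 't' vs 'r' !=
  Pos 6: 'y' vs 'y' =
Hamming distance = 4


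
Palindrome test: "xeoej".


Word: "xeoej"
Reversed: "jeoex"
Forward == Backward? xeoej != jeoex
Palindrome = No


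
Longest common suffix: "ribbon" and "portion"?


Word 1: "ribbon"
Word 2: "portion"
Comparing from end:
  Pos -1: 'n' == 'n'
  Pos -2: 'o' == 'o'
  Pos -3: 'b' != 'i' (stop)
LCS = "on" (length 2)


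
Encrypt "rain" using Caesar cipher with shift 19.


Word: "rain"
Shift: 19
Each letter → (letter + shift) mod 26:
  'r' (17) + 19 = 10 → 'k'
  'a' (0) + 19 = 19 → 't'
  'i' (8) + 19 = 1 → 'b'
  'n' (13) + 19 = 6 → 'g'
Result = "ktbg"


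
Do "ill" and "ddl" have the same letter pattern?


Pattern of "ill": [0, 1, 1]
Pattern of "ddl": [0, 0, 1]
Patterns do not match
Same pattern = No


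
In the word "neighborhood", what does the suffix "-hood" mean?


Suffix: -hood
Example: neighborhood = neighbor + -hood
Meaning = state / condition


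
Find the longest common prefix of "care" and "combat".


Word 1: "care"
Word 2: "combat"
Comparing from start:
  Pos 0: 'c' == 'c'
  Pos 1: 'a' != 'o' (stop)
LCP = "c" (length 1)


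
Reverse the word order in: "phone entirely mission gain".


Original: "phone entirely mission gain"
Words (1..n): phone | entirely | mission | gain
Reversed (n..1): gain | mission | entirely | phone
Result = "gain mission entirely phone"


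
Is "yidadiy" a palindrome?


Word: "yidadiy"
Reversed: "yidadiy"
Forward == Backward? yidadiy == yidadiy
Palindrome = Yes


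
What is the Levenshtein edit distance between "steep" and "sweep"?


Word 1: "steep" (length 5)
Word 2: "sweep" (length 5)
One optimal edit sequence (insert/delete/substitute each cost 1):
  1. keep 's'
  2. substitute 't' -> 'w'  (+1)
  3. keep 'e'
  4. keep 'e'
  5. keep 'p'
Total edit operations: 1
Edit distance = 1


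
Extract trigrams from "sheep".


Word: "sheep" (length 5)
Number of trigrams = 5 - 3 + 1 = 3
  Position 0: "she"
  Position 1: "hee"
  Position 2: "eep"
Trigrams = "she", "hee", "eep"


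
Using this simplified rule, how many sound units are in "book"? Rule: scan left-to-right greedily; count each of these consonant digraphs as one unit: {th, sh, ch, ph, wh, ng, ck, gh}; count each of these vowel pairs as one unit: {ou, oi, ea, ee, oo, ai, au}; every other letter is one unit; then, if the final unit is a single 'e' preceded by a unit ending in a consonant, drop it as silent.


Word: "book" (4 letters)
Left-to-right scan:
  [1] 'b' (letter)
  [2] 'oo' (vowel-pair)
  [3] 'k' (letter)
Units from scan: 3
Sound units = 3 units


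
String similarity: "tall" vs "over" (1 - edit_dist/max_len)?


Word 1: "tall" (length 4)
Word 2: "over" (length 4)
One optimal edit sequence:
  1. substitute 't' -> 'o'  (+1)
  2. substitute 'a' -> 'v'  (+1)
  3. substitute 'l' -> 'e'  (+1)
  4. substitute 'l' -> 'r'  (+1)
Edit distance = 4
Max length = max(4, 4) = 4
Similarity = 1 - 4/4
= 0.0000


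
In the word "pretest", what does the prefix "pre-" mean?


Prefix: pre-
Example: pretest (pre- + test)
Meaning = before


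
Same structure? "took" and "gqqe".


Pattern of "took": [0, 1, 1, 2]
Pattern of "gqqe": [0, 1, 1, 2]
Patterns match
Same pattern = Yes


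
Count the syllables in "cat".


Word: "cat"
Syllable breakdown: cat
Counting: 1 part
= 1 syllable


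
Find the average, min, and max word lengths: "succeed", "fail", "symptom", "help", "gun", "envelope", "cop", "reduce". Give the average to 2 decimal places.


Lengths: "succeed"=7, "fail"=4, "symptom"=7, "help"=4, "gun"=3, "envelope"=8, "cop"=3, "reduce"=6
Sum = 42, Count = 8
Average = 42/8 = 5.25
= avg=5.25, min=3, max=8


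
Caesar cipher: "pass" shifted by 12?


Word: "pass"
Shift: 12
Each letter → (letter + shift) mod 26:
  'p' (15) + 12 = 1 → 'b'
  'a' (0) + 12 = 12 → 'm'
  's' (18) + 12 = 4 → 'e'
  's' (18) + 12 = 4 → 'e'
Result = "bmee"


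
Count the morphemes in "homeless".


Word: "homeless"
Morphemes: home / -less
Each morpheme carries meaning
= 2 morphemes


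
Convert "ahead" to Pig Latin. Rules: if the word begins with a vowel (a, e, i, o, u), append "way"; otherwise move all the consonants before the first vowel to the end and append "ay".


Word: "ahead"
Starts with vowel → add 'way'
Pig Latin = "aheadway"


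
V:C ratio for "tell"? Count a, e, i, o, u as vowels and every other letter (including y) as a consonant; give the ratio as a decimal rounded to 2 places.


Word: "tell"
Vowels (a,e,i,o,u): 1
Consonants: 3
Ratio = 1/3
= 0.33


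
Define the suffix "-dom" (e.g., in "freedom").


Suffix: -dom
As in: freedom -> free + -dom
Meaning = state / realm


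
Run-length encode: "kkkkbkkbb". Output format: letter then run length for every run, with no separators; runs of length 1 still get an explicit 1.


String: "kkkkbkkbb"
Scanning for consecutive runs:
  'k' x 4
  'b' x 1
  'k' x 2
  'b' x 2
RLE = "k4b1k2b2"


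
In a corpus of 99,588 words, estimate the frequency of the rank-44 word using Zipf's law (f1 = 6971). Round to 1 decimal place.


Zipf's law: f(r) = f(1) / r
f(1) = 6971
f(44) = 6971 / 44
= 158.4 occurrences


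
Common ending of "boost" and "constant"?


Word 1: "boost"
Word 2: "constant"
Comparing from end:
  Pos -1: 't' == 't'
  Pos -2: 's' != 'n' (stop)
LCS = "t" (length 1)


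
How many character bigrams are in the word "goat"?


Word: "goat" (length 4)
Number of 2-grams = length - 2 + 1 = 4 - 2 + 1
= 3


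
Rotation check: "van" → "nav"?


Word: "van", Candidate: "nav"
Method: check if candidate is substring of word+word
"vanvan" contains "nav"? No
Is rotation = No


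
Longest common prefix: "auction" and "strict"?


Word 1: "auction"
Word 2: "strict"
Comparing from start:
  Pos 0: 'a' != 's' (stop)
LCP = "" (length 0)


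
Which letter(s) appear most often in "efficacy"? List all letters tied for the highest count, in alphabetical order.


Word: "efficacy"
Letter counts:
  'a': 1
  'c': 2
  'e': 1
  'f': 2
  'i': 1
  'y': 1
Maximum count = 2
Most frequent = 'c', 'f' (2 times each)


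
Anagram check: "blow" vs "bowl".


Word 1: "blow" → sorted: blow
Word 2: "bowl" → sorted: blow
Same letters? blow == blow
Anagram = Yes


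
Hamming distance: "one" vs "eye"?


Comparing character by character (same length = 3):
  Pos 0: 'o' vs 'e' !=
  Pos 1: 'n' vs 'y' !=
  Pos 2: 'e' vs 'e' =
Hamming distance = 2


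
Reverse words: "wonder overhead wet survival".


Original: "wonder overhead wet survival"
Words (1..n): wonder | overhead | wet | survival
Reversed (n..1): survival | wet | overhead | wonder
Result = "survival wet overhead wonder"


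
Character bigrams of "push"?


Word: "push" (length 4)
Number of bigrams = 4 - 2 + 1 = 3
  Position 0: "pu"
  Position 1: "us"
  Position 2: "sh"
Bigrams = "pu", "us", "sh"


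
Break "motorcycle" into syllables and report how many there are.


Word: "motorcycle"
Syllable breakdown: mo-tor-cy-cle
Counting: 4 parts
= 4 syllables


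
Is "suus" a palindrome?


Word: "suus"
Reversed: "suus"
Forward == Backward? suus == suus
Palindrome = Yes


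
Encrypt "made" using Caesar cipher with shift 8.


Word: "made"
Shift: 8
Each letter → (letter + shift) mod 26:
  'm' (12) + 8 = 20 → 'u'
  'a' (0) + 8 = 8 → 'i'
  'd' (3) + 8 = 11 → 'l'
  'e' (4) + 8 = 12 → 'm'
Result = "uilm"


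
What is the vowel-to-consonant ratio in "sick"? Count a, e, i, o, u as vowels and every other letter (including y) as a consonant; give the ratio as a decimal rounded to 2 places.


Word: "sick"
Vowels (a,e,i,o,u): 1
Consonants: 3
Ratio = 1/3
= 0.33


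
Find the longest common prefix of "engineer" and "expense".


Word 1: "engineer"
Word 2: "expense"
Comparing from start:
  Pos 0: 'e' == 'e'
  Pos 1: 'n' != 'x' (stop)
LCP = "e" (length 1)


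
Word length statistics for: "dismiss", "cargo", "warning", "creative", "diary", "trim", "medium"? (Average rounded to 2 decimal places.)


Lengths: "dismiss"=7, "cargo"=5, "warning"=7, "creative"=8, "diary"=5, "trim"=4, "medium"=6
Sum = 42, Count = 7
Average = 42/7 = 6.00
= avg=6.00, min=4, max=8


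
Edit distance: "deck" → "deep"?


Word 1: "deck" (length 4)
Word 2: "deep" (length 4)
One optimal edit sequence (insert/delete/substitute each cost 1):
  1. keep 'd'
  2. keep 'e'
  3. substitute 'c' -> 'e'  (+1)
  4. substitute 'k' -> 'p'  (+1)
Total edit operations: 2
Edit distance = 2


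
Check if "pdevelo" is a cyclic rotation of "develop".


Word: "develop", Candidate: "pdevelo"
Method: check if candidate is substring of word+word
"developdevelop" contains "pdevelo"? Yes
Is rotation = Yes


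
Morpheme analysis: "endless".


Word: "endless"
Morphemes: end + -less
Each morpheme carries meaning
= 2 morphemes


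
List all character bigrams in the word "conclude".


Word: "conclude" (length 8)
Number of bigrams = 8 - 2 + 1 = 7
  Position 0: "co"
  Position 1: "on"
  Position 2: "nc"
  Position 3: "cl"
  Position 4: "lu"
  Position 5: "ud"
  Position 6: "de"
Bigrams = "co", "on", "nc", "cl", "lu", "ud", "de"


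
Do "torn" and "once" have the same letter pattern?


Pattern of "torn": [0, 1, 2, 3]
Pattern of "once": [0, 1, 2, 3]
Patterns match
Same pattern = Yes


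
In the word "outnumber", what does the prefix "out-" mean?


Prefix: out-
As in: outnumber -> out- + number
Meaning = surpass


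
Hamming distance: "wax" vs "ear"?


Comparing character by character (same length = 3):
  Pos 0: 'w' vs 'e' !=
  Pos 1: 'a' vs 'a' =
  Pos 2: 'x' vs 'r' !=
Hamming distance = 2


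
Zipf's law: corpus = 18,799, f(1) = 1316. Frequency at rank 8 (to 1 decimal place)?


Zipf's law: f(r) = f(1) / r
f(1) = 1316
f(8) = 1316 / 8
= 164.5 occurrences


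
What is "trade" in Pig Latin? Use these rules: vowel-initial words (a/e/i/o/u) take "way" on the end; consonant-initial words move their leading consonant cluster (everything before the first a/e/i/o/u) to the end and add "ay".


Word: "trade"
Starts with consonant(s) → move to end, add 'ay'
Consonant cluster: "tr"
Pig Latin = "adetray"


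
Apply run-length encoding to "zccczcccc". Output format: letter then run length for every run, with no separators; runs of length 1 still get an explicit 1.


String: "zccczcccc"
Scanning for consecutive runs:
  'z' x 1
  'c' x 3
  'z' x 1
  'c' x 4
RLE = "z1c3z1c4"


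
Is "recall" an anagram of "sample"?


Word 1: "sample" → sorted: aelmps
Word 2: "recall" → sorted: acellr
Same letters? aelmps != acellr
Anagram = No


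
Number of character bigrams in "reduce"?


Word: "reduce" (length 6)
Number of 2-grams = length - 2 + 1 = 6 - 2 + 1
= 5


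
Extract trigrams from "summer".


Word: "summer" (length 6)
Number of trigrams = 6 - 3 + 1 = 4
  Position 0: "sum"
  Position 1: "umm"
  Position 2: "mme"
  Position 3: "mer"
Trigrams = "sum", "umm", "mme", "mer"


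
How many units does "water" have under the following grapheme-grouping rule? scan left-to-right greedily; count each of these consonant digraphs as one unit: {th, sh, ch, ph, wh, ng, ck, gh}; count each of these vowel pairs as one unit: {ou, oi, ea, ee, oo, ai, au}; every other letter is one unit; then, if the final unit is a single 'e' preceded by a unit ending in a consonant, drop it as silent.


Word: "water" (5 letters)
Left-to-right scan:
  1. 'w' (letter)
  2. 'a' (letter)
  3. 't' (letter)
  4. 'e' (letter)
  5. 'r' (letter)
Units from scan: 5
Sound units = 5 units


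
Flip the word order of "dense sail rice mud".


Original: "dense sail rice mud"
Words (1..n): dense | sail | rice | mud
Reversed (n..1): mud | rice | sail | dense
Result = "mud rice sail dense"


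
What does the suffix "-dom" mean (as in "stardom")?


Suffix: -dom
Example: stardom = star + -dom
Meaning = state / realm


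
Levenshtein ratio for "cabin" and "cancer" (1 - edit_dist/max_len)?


Word 1: "cabin" (length 5)
Word 2: "cancer" (length 6)
One optimal edit sequence:
  1. keep 'c'
  2. keep 'a'
  3. insert 'n'  (+1)
  4. substitute 'b' -> 'c'  (+1)
  5. substitute 'i' -> 'e'  (+1)
  6. substitute 'n' -> 'r'  (+1)
Edit distance = 4
Max length = max(5, 6) = 6
Similarity = 1 - 4/6
= 0.3333


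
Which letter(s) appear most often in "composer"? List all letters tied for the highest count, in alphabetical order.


Word: "composer"
Letter counts:
  'c': 1
  'e': 1
  'm': 1
  'o': 2
  'p': 1
  'r': 1
  's': 1
Maximum count = 2
Most frequent = 'o' (2 times each)


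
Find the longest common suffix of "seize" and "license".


Word 1: "seize"
Word 2: "license"
Comparing from end:
  Pos -1: 'e' == 'e'
  Pos -2: 'z' != 's' (stop)
LCS = "e" (length 1)


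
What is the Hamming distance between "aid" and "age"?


Comparing character by character (same length = 3):
  Pos 0: 'a' vs 'a' =
  Pos 1: 'i' vs 'g' !=
  Pos 2: 'd' vs 'e' !=
Hamming distance = 2


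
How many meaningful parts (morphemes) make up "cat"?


Word: "cat"
Morphemes: cat
Each morpheme carries meaning
= 1 morpheme


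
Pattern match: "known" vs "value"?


Pattern of "known": [0, 1, 2, 3, 1]
Pattern of "value": [0, 1, 2, 3, 4]
Patterns do not match
Same pattern = No


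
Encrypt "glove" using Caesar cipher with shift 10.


Word: "glove"
Shift: 10
Each letter → (letter + shift) mod 26:
  'g' (6) + 10 = 16 → 'q'
  'l' (11) + 10 = 21 → 'v'
  'o' (14) + 10 = 24 → 'y'
  'v' (21) + 10 = 5 → 'f'
  'e' (4) + 10 = 14 → 'o'
Result = "qvyfo"


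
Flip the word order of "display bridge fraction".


Original: "display bridge fraction"
Words (1..n): display | bridge | fraction
Reversed (n..1): fraction | bridge | display
Result = "fraction bridge display"


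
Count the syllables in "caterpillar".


Word: "caterpillar"
Syllable breakdown: cat | er | pil | lar
Counting: 4 parts
= 4 syllables


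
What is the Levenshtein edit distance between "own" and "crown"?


Word 1: "own" (length 3)
Word 2: "crown" (length 5)
One optimal edit sequence (insert/delete/substitute each cost 1):
  1. insert 'c'  (+1)
  2. insert 'r'  (+1)
  3. keep 'o'
  4. keep 'w'
  5. keep 'n'
Total edit operations: 2
Edit distance = 2


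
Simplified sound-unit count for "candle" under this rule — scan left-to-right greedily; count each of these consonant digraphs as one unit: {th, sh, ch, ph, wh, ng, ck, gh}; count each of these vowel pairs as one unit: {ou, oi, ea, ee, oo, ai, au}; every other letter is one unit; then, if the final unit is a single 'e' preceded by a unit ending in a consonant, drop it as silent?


Word: "candle" (6 letters)
Left-to-right scan:
  [1] 'c' (letter)
  [2] 'a' (letter)
  [3] 'n' (letter)
  [4] 'd' (letter)
  [5] 'l' (letter)
  [6] 'e' (letter)
Units from scan: 6
Final unit is 'e' after a consonant -> drop as silent (-1)
Sound units = 5 units


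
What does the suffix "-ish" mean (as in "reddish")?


Suffix: -ish
Example: reddish (red + -ish, with a spelling change)
Meaning = somewhat / having the qualities of


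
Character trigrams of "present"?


Word: "present" (length 7)
Number of trigrams = 7 - 3 + 1 = 5
  Position 0: "pre"
  Position 1: "res"
  Position 2: "ese"
  Position 3: "sen"
  Position 4: "ent"
Trigrams = "pre", "res", "ese", "sen", "ent"


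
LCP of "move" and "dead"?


Word 1: "move"
Word 2: "dead"
Comparing from start:
  Pos 0: 'm' != 'd' (stop)
LCP = "" (length 0)


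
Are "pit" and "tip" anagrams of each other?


Word 1: "pit" → sorted: ipt
Word 2: "tip" → sorted: ipt
Same letters? ipt == ipt
Anagram = Yes


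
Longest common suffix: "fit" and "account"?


Word 1: "fit"
Word 2: "account"
Comparing from end:
  Pos -1: 't' == 't'
  Pos -2: 'i' != 'n' (stop)
LCS = "t" (length 1)


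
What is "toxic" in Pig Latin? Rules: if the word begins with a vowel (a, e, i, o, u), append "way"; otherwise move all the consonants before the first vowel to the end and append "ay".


Word: "toxic"
Starts with consonant(s) → move to end, add 'ay'
Consonant cluster: "t"
Pig Latin = "oxictay"


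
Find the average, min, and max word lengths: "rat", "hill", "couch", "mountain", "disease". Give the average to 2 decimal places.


Lengths: "rat"=3, "hill"=4, "couch"=5, "mountain"=8, "disease"=7
Sum = 27, Count = 5
Average = 27/5 = 5.40
= avg=5.40, min=3, max=8


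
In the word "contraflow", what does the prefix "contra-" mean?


Prefix: contra-
As in: contraflow -> contra- + flow
Meaning = against


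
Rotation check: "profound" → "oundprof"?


Word: "profound", Candidate: "oundprof"
Method: check if candidate is substring of word+word
"profoundprofound" contains "oundprof"? Yes
Is rotation = Yes


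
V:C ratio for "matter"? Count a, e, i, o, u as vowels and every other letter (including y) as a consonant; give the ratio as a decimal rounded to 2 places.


Word: "matter"
Vowels (a,e,i,o,u): 2
Consonants: 4
Ratio = 2/4
= 0.50


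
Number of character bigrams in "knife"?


Word: "knife" (length 5)
Number of 2-grams = length - 2 + 1 = 5 - 2 + 1
= 4


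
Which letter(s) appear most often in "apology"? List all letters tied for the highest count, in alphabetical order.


Word: "apology"
Letter counts:
  'a': 1
  'g': 1
  'l': 1
  'o': 2
  'p': 1
  'y': 1
Maximum count = 2
Most frequent = 'o' (2 times each)


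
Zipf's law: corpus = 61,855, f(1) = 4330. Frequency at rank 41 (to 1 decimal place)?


Zipf's law: f(r) = f(1) / r
f(1) = 4330
f(41) = 4330 / 41
= 105.6 occurrences


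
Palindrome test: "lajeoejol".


Word: "lajeoejol"
Reversed: "lojeoejal"
Forward == Backward? lajeoejol != lojeoejal
Palindrome = No


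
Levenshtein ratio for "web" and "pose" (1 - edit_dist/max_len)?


Word 1: "web" (length 3)
Word 2: "pose" (length 4)
One optimal edit sequence:
  1. insert 'p'  (+1)
  2. substitute 'w' -> 'o'  (+1)
  3. substitute 'e' -> 's'  (+1)
  4. substitute 'b' -> 'e'  (+1)
Edit distance = 4
Max length = max(3, 4) = 4
Similarity = 1 - 4/4
= 0.0000


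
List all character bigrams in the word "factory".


Word: "factory" (length 7)
Number of bigrams = 7 - 2 + 1 = 6
  Position 0: "fa"
  Position 1: "ac"
  Position 2: "ct"
  Position 3: "to"
  Position 4: "or"
  Position 5: "ry"
Bigrams = "fa", "ac", "ct", "to", "or", "ry"


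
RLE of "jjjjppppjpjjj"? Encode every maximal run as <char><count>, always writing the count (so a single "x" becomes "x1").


String: "jjjjppppjpjjj"
Scanning for consecutive runs:
  'j' x 4
  'p' x 4
  'j' x 1
  'p' x 1
  'j' x 3
RLE = "j4p4j1p1j3"


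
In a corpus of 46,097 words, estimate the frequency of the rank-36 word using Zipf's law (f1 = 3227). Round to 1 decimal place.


Zipf's law: f(r) = f(1) / r
f(1) = 3227
f(36) = 3227 / 36
= 89.6 occurrences


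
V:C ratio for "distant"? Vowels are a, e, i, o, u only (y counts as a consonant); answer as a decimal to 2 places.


Word: "distant"
Vowels (a,e,i,o,u): 2
Consonants: 5
Ratio = 2/5
= 0.40


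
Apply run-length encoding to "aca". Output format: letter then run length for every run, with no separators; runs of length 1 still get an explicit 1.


String: "aca"
Scanning for consecutive runs:
  'a' x 1
  'c' x 1
  'a' x 1
RLE = "a1c1a1"


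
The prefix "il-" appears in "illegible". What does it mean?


Prefix: il-
Example: illegible (il- + legible)
Meaning = not


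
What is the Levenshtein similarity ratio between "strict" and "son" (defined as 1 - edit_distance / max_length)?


Word 1: "strict" (length 6)
Word 2: "son" (length 3)
One optimal edit sequence:
  1. keep 's'
  2. delete 't'  (+1)
  3. delete 'r'  (+1)
  4. delete 'i'  (+1)
  5. substitute 'c' -> 'o'  (+1)
  6. substitute 't' -> 'n'  (+1)
Edit distance = 5
Max length = max(6, 3) = 6
Similarity = 1 - 5/6
= 0.1667


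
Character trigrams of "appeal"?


Word: "appeal" (length 6)
Number of trigrams = 6 - 3 + 1 = 4
  Position 0: "app"
  Position 1: "ppe"
  Position 2: "pea"
  Position 3: "eal"
Trigrams = "app", "ppe", "pea", "eal"


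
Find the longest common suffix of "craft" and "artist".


Word 1: "craft"
Word 2: "artist"
Comparing from end:
  Pos -1: 't' == 't'
  Pos -2: 'f' != 's' (stop)
LCS = "t" (length 1)


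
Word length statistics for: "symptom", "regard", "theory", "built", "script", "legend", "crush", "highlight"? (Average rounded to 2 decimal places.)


Lengths: "symptom"=7, "regard"=6, "theory"=6, "built"=5, "script"=6, "legend"=6, "crush"=5, "highlight"=9
Sum = 50, Count = 8
Average = 50/8 = 6.25
= avg=6.25, min=5, max=9


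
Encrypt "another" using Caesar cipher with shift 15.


Word: "another"
Shift: 15
Each letter → (letter + shift) mod 26:
  'a' (0) + 15 = 15 → 'p'
  'n' (13) + 15 = 2 → 'c'
  'o' (14) + 15 = 3 → 'd'
  't' (19) + 15 = 8 → 'i'
  'h' (7) + 15 = 22 → 'w'
  'e' (4) + 15 = 19 → 't'
  'r' (17) + 15 = 6 → 'g'
Result = "pcdiwtg"


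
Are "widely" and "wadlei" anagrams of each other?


Word 1: "widely" → sorted: deilwy
Word 2: "wadlei" → sorted: adeilw
Same letters? deilwy != adeilw
Anagram = No


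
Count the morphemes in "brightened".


Word: "brightened"
Morphemes: bright | -en | -ed
Each morpheme carries meaning
= 3 morphemes


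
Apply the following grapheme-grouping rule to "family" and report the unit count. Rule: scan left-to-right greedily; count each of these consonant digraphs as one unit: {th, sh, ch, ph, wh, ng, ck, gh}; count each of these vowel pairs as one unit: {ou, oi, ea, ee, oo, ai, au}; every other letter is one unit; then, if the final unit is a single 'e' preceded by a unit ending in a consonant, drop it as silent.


Word: "family" (6 letters)
Left-to-right scan:
  (1) 'f' (letter)
  (2) 'a' (letter)
  (3) 'm' (letter)
  (4) 'i' (letter)
  (5) 'l' (letter)
  (6) 'y' (letter)
Units from scan: 6
Sound units = 6 units


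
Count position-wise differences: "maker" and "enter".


Comparing character by character (same length = 5):
  Pos 0: 'm' vs 'e' !=
  Pos 1: 'a' vs 'n' !=
  Pos 2: 'k' vs 't' !=
  Pos 3: 'e' vs 'e' =
  Pos 4: 'r' vs 'r' =
Hamming distance = 3


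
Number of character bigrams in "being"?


Word: "being" (length 5)
Number of 2-grams = length - 2 + 1 = 5 - 2 + 1
= 4


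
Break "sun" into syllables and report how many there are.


Word: "sun"
Syllable breakdown: sun
Counting: 1 part
= 1 syllable


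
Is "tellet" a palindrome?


Word: "tellet"
Reversed: "tellet"
Forward == Backward? tellet == tellet
Palindrome = Yes


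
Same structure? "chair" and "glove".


Pattern of "chair": [0, 1, 2, 3, 4]
Pattern of "glove": [0, 1, 2, 3, 4]
Patterns match
Same pattern = Yes


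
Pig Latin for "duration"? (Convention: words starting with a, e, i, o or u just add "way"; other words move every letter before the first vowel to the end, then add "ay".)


Word: "duration"
Starts with consonant(s) → move to end, add 'ay'
Consonant cluster: "d"
Pig Latin = "urationday"


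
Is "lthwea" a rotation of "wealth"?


Word: "wealth", Candidate: "lthwea"
Method: check if candidate is substring of word+word
"wealthwealth" contains "lthwea"? Yes
Is rotation = Yes


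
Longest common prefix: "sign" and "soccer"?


Word 1: "sign"
Word 2: "soccer"
Comparing from start:
  Pos 0: 's' == 's'
  Pos 1: 'i' != 'o' (stop)
LCP = "s" (length 1)


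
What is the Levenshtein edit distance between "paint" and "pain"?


Word 1: "paint" (length 5)
Word 2: "pain" (length 4)
One optimal edit sequence (insert/delete/substitute each cost 1):
  1. keep 'p'
  2. keep 'a'
  3. keep 'i'
  4. keep 'n'
  5. delete 't'  (+1)
Total edit operations: 1
Edit distance = 1


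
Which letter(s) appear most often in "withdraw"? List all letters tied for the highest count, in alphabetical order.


Word: "withdraw"
Letter counts:
  'a': 1
  'd': 1
  'h': 1
  'i': 1
  'r': 1
  't': 1
  'w': 2
Maximum count = 2
Most frequent = 'w' (2 times each)


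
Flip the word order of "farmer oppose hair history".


Original: "farmer oppose hair history"
Words (1..n): farmer | oppose | hair | history
Reversed (n..1): history | hair | oppose | farmer
Result = "history hair oppose farmer"


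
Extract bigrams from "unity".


Word: "unity" (length 5)
Number of bigrams = 5 - 2 + 1 = 4
  Position 0: "un"
  Position 1: "ni"
  Position 2: "it"
  Position 3: "ty"
Bigrams = "un", "ni", "it", "ty"


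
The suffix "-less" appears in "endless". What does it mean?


Suffix: -less
Example: endless (end + -less)
Meaning = without


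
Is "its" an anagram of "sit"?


Word 1: "sit" → sorted: ist
Word 2: "its" → sorted: ist
Same letters? ist == ist
Anagram = Yes


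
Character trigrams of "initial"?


Word: "initial" (length 7)
Number of trigrams = 7 - 3 + 1 = 5
  Position 0: "ini"
  Position 1: "nit"
  Position 2: "iti"
  Position 3: "tia"
  Position 4: "ial"
Trigrams = "ini", "nit", "iti", "tia", "ial"


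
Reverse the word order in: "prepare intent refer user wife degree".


Original: "prepare intent refer user wife degree"
Words (1..n): prepare | intent | refer | user | wife | degree
Reversed (n..1): degree | wife | user | refer | intent | prepare
Result = "degree wife user refer intent prepare"


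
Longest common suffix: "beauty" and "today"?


Word 1: "beauty"
Word 2: "today"
Comparing from end:
  Pos -1: 'y' == 'y'
  Pos -2: 't' != 'a' (stop)
LCS = "y" (length 1)


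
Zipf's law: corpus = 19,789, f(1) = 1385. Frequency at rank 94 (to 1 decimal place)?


Zipf's law: f(r) = f(1) / r
f(1) = 1385
f(94) = 1385 / 94
= 14.7 occurrences


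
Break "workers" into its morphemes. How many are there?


Word: "workers"
Morphemes: work / -er / -s
Each morpheme carries meaning
= 3 morphemes


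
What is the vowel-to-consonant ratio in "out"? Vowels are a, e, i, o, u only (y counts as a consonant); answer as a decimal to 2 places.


Word: "out"
Vowels (a,e,i,o,u): 2
Consonants: 1
Ratio = 2/1
= 2.00


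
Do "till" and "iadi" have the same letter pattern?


Pattern of "till": [0, 1, 2, 2]
Pattern of "iadi": [0, 1, 2, 0]
Patterns do not match
Same pattern = No


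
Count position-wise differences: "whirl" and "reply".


Comparing character by character (same length = 5):
  Pos 0: 'w' vs 'r' !=
  Pos 1: 'h' vs 'e' !=
  Pos 2: 'i' vs 'p' !=
  Pos 3: 'r' vs 'l' !=
  Pos 4: 'l' vs 'y' !=
Hamming distance = 5


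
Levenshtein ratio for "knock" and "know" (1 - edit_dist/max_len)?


Word 1: "knock" (length 5)
Word 2: "know" (length 4)
One optimal edit sequence:
  1. keep 'k'
  2. keep 'n'
  3. keep 'o'
  4. delete 'c'  (+1)
  5. substitute 'k' -> 'w'  (+1)
Edit distance = 2
Max length = max(5, 4) = 5
Similarity = 1 - 2/5
= 0.6000


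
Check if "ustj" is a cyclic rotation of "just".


Word: "just", Candidate: "ustj"
Method: check if candidate is substring of word+word
"justjust" contains "ustj"? Yes
Is rotation = Yes


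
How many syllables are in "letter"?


Word: "letter"
Syllable breakdown: let / ter
Counting: 2 parts
= 2 syllables


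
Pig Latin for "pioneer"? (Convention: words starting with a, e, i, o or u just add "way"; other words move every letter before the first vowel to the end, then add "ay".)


Word: "pioneer"
Starts with consonant(s) → move to end, add 'ay'
Consonant cluster: "p"
Pig Latin = "ioneerpay"


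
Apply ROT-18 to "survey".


Word: "survey"
Shift: 18
Each letter → (letter + shift) mod 26:
  's' (18) + 18 = 10 → 'k'
  'u' (20) + 18 = 12 → 'm'
  'r' (17) + 18 = 9 → 'j'
  'v' (21) + 18 = 13 → 'n'
  'e' (4) + 18 = 22 → 'w'
  'y' (24) + 18 = 16 → 'q'
Result = "kmjnwq"


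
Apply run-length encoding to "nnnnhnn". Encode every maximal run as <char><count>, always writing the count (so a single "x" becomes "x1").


String: "nnnnhnn"
Scanning for consecutive runs:
  'n' x 4
  'h' x 1
  'n' x 2
RLE = "n4h1n2"


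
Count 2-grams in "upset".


Word: "upset" (length 5)
Number of 2-grams = length - 2 + 1 = 5 - 2 + 1
= 4


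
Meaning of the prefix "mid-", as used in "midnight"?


Prefix: mid-
Example: midnight (mid- + night)
Meaning = middle


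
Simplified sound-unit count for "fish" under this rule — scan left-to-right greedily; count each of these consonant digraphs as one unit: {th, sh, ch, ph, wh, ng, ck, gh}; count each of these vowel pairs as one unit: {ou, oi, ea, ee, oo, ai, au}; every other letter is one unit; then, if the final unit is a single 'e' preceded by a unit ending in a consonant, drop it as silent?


Word: "fish" (4 letters)
Left-to-right scan:
  [1] 'f' (letter)
  [2] 'i' (letter)
  [3] 'sh' (digraph)
Units from scan: 3
Sound units = 3 units


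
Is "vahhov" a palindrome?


Word: "vahhov"
Reversed: "vohhav"
Forward == Backward? vahhov != vohhav
Palindrome = No


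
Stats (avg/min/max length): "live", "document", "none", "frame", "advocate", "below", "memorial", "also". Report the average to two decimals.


Lengths: "live"=4, "document"=8, "none"=4, "frame"=5, "advocate"=8, "below"=5, "memorial"=8, "also"=4
Sum = 46, Count = 8
Average = 46/8 = 5.75
= avg=5.75, min=4, max=8


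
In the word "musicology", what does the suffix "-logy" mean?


Suffix: -logy
As in: musicology -> music + -logy, with a spelling change
Meaning = study of


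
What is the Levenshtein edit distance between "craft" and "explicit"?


Word 1: "craft" (length 5)
Word 2: "explicit" (length 8)
One optimal edit sequence (insert/delete/substitute each cost 1):
  1. insert 'e'  (+1)
  2. insert 'x'  (+1)
  3. insert 'p'  (+1)
  4. substitute 'c' -> 'l'  (+1)
  5. substitute 'r' -> 'i'  (+1)
  6. substitute 'a' -> 'c'  (+1)
  7. substitute 'f' -> 'i'  (+1)
  8. keep 't'
Total edit operations: 7
Edit distance = 7


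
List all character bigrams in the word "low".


Word: "low" (length 3)
Number of bigrams = 3 - 2 + 1 = 2
  Position 0: "lo"
  Position 1: "ow"
Bigrams = "lo", "ow"


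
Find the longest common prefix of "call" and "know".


Word 1: "call"
Word 2: "know"
Comparing from start:
  Pos 0: 'c' != 'k' (stop)
LCP = "" (length 0)


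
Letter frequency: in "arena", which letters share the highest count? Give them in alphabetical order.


Word: "arena"
Letter counts:
  'a': 2
  'e': 1
  'n': 1
  'r': 1
Maximum count = 2
Most frequent = 'a' (2 times each)


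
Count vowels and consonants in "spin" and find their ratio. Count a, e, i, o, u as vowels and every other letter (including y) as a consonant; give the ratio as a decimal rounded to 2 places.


Word: "spin"
Vowels (a,e,i,o,u): 1
Consonants: 3
Ratio = 1/3
= 0.33


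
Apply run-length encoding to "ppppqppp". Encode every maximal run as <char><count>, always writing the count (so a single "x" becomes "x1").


String: "ppppqppp"
Scanning for consecutive runs:
  'p' x 4
  'q' x 1
  'p' x 3
RLE = "p4q1p3"


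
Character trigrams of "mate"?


Word: "mate" (length 4)
Number of trigrams = 4 - 3 + 1 = 2
  Position 0: "mat"
  Position 1: "ate"
Trigrams = "mat", "ate"


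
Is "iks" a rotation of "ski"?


Word: "ski", Candidate: "iks"
Method: check if candidate is substring of word+word
"skiski" contains "iks"? No
Is rotation = No


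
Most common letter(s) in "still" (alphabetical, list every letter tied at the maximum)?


Word: "still"
Letter counts:
  'i': 1
  'l': 2
  's': 1
  't': 1
Maximum count = 2
Most frequent = 'l' (2 times each)


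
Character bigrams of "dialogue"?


Word: "dialogue" (length 8)
Number of bigrams = 8 - 2 + 1 = 7
  Position 0: "di"
  Position 1: "ia"
  Position 2: "al"
  Position 3: "lo"
  Position 4: "og"
  Position 5: "gu"
  Position 6: "ue"
Bigrams = "di", "ia", "al", "lo", "og", "gu", "ue"


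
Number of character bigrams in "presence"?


Word: "presence" (length 8)
Number of 2-grams = length - 2 + 1 = 8 - 2 + 1
= 7


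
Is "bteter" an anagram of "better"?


Word 1: "better" → sorted: beertt
Word 2: "bteter" → sorted: beertt
Same letters? beertt == beertt
Anagram = Yes


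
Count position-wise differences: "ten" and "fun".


Comparing character by character (same length = 3):
  Pos 0: 't' vs 'f' !=
  Pos 1: 'e' vs 'u' !=
  Pos 2: 'n' vs 'n' =
Hamming distance = 2


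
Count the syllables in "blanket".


Word: "blanket"
Syllable breakdown: blan / ket
Counting: 2 parts
= 2 syllables


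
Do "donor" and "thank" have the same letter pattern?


Pattern of "donor": [0, 1, 2, 1, 3]
Pattern of "thank": [0, 1, 2, 3, 4]
Patterns do not match
Same pattern = No


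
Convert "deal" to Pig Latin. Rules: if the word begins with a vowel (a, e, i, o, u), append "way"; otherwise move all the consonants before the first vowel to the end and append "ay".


Word: "deal"
Starts with consonant(s) → move to end, add 'ay'
Consonant cluster: "d"
Pig Latin = "ealday"


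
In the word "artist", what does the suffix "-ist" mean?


Suffix: -ist
As in: artist -> art + -ist
Meaning = one who practices


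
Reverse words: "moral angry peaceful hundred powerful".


Original: "moral angry peaceful hundred powerful"
Words (1..n): moral | angry | peaceful | hundred | powerful
Reversed (n..1): powerful | hundred | peaceful | angry | moral
Result = "powerful hundred peaceful angry moral"


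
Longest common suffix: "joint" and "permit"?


Word 1: "joint"
Word 2: "permit"
Comparing from end:
  Pos -1: 't' == 't'
  Pos -2: 'n' != 'i' (stop)
LCS = "t" (length 1)


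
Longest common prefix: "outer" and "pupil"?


Word 1: "outer"
Word 2: "pupil"
Comparing from start:
  Pos 0: 'o' != 'p' (stop)
LCP = "" (length 0)


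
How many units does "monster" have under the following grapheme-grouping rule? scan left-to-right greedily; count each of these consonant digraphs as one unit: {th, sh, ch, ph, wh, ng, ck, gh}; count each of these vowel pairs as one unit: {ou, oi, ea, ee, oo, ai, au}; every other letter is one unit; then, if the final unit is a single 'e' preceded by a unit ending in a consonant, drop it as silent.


Word: "monster" (7 letters)
Left-to-right scan:
  (1) 'm' (letter)
  (2) 'o' (letter)
  (3) 'n' (letter)
  (4) 's' (letter)
  (5) 't' (letter)
  (6) 'e' (letter)
  (7) 'r' (letter)
Units from scan: 7
Sound units = 7 units


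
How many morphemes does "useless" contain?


Word: "useless"
Morphemes: use + -less
Each morpheme carries meaning
= 2 morphemes


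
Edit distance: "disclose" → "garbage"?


Word 1: "disclose" (length 8)
Word 2: "garbage" (length 7)
One optimal edit sequence (insert/delete/substitute each cost 1):
  1. delete 'd'  (+1)
  2. substitute 'i' -> 'g'  (+1)
  3. substitute 's' -> 'a'  (+1)
  4. substitute 'c' -> 'r'  (+1)
  5. substitute 'l' -> 'b'  (+1)
  6. substitute 'o' -> 'a'  (+1)
  7. substitute 's' -> 'g'  (+1)
  8. keep 'e'
Total edit operations: 7
Edit distance = 7


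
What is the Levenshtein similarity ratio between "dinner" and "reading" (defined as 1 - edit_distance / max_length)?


Word 1: "dinner" (length 6)
Word 2: "reading" (length 7)
One optimal edit sequence:
  1. insert 'r'  (+1)
  2. insert 'e'  (+1)
  3. insert 'a'  (+1)
  4. keep 'd'
  5. keep 'i'
  6. delete 'n'  (+1)
  7. keep 'n'
  8. delete 'e'  (+1)
  9. substitute 'r' -> 'g'  (+1)
Edit distance = 6
Max length = max(6, 7) = 7
Similarity = 1 - 6/7
= 0.1429


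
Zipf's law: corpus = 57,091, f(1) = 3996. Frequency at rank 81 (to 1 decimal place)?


Zipf's law: f(r) = f(1) / r
f(1) = 3996
f(81) = 3996 / 81
= 49.3 occurrences


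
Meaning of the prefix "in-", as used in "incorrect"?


Prefix: in-
Example: incorrect (in- + correct)
Meaning = not / into


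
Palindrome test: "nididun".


Word: "nididun"
Reversed: "nudidin"
Forward == Backward? nididun != nudidin
Palindrome = No


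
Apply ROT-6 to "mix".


Word: "mix"
Shift: 6
Each letter → (letter + shift) mod 26:
  'm' (12) + 6 = 18 → 's'
  'i' (8) + 6 = 14 → 'o'
  'x' (23) + 6 = 3 → 'd'
Result = "sod"
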